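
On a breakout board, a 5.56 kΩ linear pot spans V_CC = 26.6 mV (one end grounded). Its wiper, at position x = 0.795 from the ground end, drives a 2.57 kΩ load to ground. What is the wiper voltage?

V_out ≈ 15.6 mV

Lower segment x·R_p = 4.420 kΩ; upper segment (1−x)·R_p = 1.140 kΩ.
(x·R_p) ‖ R_L = 1.625 kΩ.
V_out = 26.6 × 1.625/(1.140 + 1.625) = 15.63 mV.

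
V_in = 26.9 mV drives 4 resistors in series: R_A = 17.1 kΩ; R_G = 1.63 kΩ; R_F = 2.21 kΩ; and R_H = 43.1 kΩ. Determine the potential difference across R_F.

Total series resistance ΣR = 17.1 + 1.63 + 2.21 + 43.1 = 64.04 kΩ.
By the voltage-divider rule, V = 26.9 × 2.210/64.04 = 0.9283 mV.

V ≈ 0.928 mV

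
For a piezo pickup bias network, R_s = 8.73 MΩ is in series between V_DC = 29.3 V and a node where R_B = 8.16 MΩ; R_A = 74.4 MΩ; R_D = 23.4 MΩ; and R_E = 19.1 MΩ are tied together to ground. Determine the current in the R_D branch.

I ≈ 0.415 µA

Parallel bank: R_p = 1/(1/8.16 + 1/74.4 + 1/23.4 + 1/19.1) = 4.327 MΩ.
Node voltage V_A = V_DC · R_p/(R_s + R_p) = 29.3 × 0.3314 = 9.711 V.
I(R_D) = V_A / R_D = 9.711/23.4 = 0.4150 µA.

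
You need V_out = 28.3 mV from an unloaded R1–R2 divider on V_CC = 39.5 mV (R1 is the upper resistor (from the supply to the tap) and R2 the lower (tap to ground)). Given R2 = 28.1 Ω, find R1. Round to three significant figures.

R1 ≈ 11.1 Ω

The divider ratio is R2/(R1+R2) = 28.3/39.5 = 0.7165.
R1 = R2·(1/k − 1) = 28.1 × 0.3958 = 11.12 Ω.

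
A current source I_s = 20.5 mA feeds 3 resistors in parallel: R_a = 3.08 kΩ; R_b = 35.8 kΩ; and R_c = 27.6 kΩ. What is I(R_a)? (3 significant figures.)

ΣG = 1/3.08 + 1/35.8 + 1/27.6 = 0.3888.
Current divider: I(R_a) = I_s · G_k/ΣG = 20.5 × (0.3247/0.3888) = 20.5 × 0.8350 = 17.12 mA.

I ≈ 17.1 mA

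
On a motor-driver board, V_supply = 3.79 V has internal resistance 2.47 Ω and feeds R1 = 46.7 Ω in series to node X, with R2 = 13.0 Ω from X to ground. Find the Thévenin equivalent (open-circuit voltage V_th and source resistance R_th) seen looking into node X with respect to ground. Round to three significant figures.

R1' = 2.47 + 46.7 = 49.17 Ω (source resistance + R1).
With X open, the divider is unloaded: V_th = 3.79 × 13.0/62.17 = 0.7925 V.
Looking into X with the source shorted: R_th = R1'·R2/(R1'+R2) = 49.17 × 13.0/62.17 = 10.28 Ω.

V_th ≈ 0.793 V, R_th ≈ 10.3 Ω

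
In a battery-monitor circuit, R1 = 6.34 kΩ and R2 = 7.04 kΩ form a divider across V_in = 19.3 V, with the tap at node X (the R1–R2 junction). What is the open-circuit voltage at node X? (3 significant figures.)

With X open, the divider is unloaded: V_th = 19.3 × 7.04/13.38 = 10.15 V.

V_th ≈ 10.2 V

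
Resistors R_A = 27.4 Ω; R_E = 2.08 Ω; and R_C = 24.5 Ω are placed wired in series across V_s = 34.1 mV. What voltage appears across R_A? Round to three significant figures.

Series total: ΣR = 27.4 + 2.08 + 24.5 = 53.98 Ω.
By the voltage-divider rule, V = 34.1 × 27.40/53.98 = 17.31 mV.

V ≈ 17.3 mV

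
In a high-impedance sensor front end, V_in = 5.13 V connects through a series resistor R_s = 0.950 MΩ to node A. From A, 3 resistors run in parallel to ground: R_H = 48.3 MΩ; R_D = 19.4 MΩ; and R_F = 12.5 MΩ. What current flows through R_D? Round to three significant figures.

Equivalent of the parallel group: R_p = 6.568 MΩ.
V_A by voltage divider: V_A = 5.13 × 6.568/(0.950 + 6.568) = 4.482 V.
I(R_D) = V_A / R_D = 4.482/19.4 = 0.2310 µA.
(Equivalently: I_total = 0.6824 µA, then current-divider fraction G_k/ΣG = 0.3386.)

I ≈ 0.231 µA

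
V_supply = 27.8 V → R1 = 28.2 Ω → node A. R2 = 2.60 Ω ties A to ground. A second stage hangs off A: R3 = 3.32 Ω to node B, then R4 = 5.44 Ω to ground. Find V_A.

V_A ≈ 1.85 V

The second stage (R3 + R4 = 8.760 Ω) loads node A in parallel with R2.
R2 ‖ (R3+R4) = 2.005 Ω.
V_A = 27.8 × 2.005/(28.2 + 2.005) = 1.845 V.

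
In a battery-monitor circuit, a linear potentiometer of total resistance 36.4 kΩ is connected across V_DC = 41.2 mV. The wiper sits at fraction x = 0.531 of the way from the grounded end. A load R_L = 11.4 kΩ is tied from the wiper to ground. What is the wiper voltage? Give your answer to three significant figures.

Lower segment x·R_p = 19.33 kΩ; upper segment (1−x)·R_p = 17.07 kΩ.
(x·R_p) ‖ R_L = 7.171 kΩ.
V_out = 41.2 × 7.171/(17.07 + 7.171) = 12.19 mV.

V_out ≈ 12.2 mV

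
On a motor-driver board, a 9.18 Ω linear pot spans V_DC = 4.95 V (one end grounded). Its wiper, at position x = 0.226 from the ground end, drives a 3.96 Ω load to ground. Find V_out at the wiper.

V_out ≈ 0.796 V

Split the track: R_lower = x·R_p = 2.075 Ω, R_upper = (1−x)·R_p = 7.105 Ω.
Lower segment in parallel with the load: 2.075 ‖ 3.96 = 1.361 Ω.
Loaded-divider output: V_out = 4.95 × 0.1608 = 0.7959 V.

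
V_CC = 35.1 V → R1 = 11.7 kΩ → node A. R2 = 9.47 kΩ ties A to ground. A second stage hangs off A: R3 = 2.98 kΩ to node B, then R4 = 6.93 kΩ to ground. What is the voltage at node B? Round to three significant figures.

The second stage (R3 + R4 = 9.910 kΩ) loads node A in parallel with R2.
R2 ‖ (R3+R4) = 4.843 kΩ.
V_A = 35.1 × 4.843/(11.7 + 4.843) = 10.27 V.
Stage 2 is unloaded, so V_B = V_A · R4/(R3+R4) = 10.27 × 6.93/9.910 = 7.185 V.

V_B ≈ 7.19 V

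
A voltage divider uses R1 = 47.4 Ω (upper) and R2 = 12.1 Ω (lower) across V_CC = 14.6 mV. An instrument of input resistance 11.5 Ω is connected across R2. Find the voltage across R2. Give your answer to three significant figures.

The load sits in parallel with R2, giving an effective lower resistance R2' = R2·R_L/(R2+R_L) = 5.896 Ω.
Voltage divider with the loaded lower leg: V_out = 14.6 × 5.896/(47.4 + 5.896) = 14.6 × 0.1106 = 1.615 mV.
(Unloaded it would be 2.97 mV; the load pulls it down.)

V_out ≈ 1.62 mV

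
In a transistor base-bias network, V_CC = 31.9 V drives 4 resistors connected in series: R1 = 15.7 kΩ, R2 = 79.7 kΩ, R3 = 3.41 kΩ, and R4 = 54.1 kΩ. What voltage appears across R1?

Total series resistance ΣR = 15.7 + 79.7 + 3.41 + 54.1 = 152.9 kΩ.
By the voltage-divider rule, V = 31.9 × 15.70/152.9 = 3.275 V.

V ≈ 3.28 V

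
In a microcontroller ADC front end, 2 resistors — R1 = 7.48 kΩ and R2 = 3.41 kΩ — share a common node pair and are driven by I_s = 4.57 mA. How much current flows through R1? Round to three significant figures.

I ≈ 1.43 mA

For two parallel branches, I_k = I_s · (other R)/(sum of R).
I(R1) = 4.57 × 3.41/(7.48 + 3.41) = 4.57 × 0.3131 = 1.431 mA.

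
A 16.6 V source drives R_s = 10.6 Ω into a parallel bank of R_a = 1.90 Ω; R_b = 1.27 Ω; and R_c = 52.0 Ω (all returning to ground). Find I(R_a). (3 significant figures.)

Equivalent of the parallel group: R_p = 0.7502 Ω.
Node voltage V_A = V_s · R_p/(R_s + R_p) = 16.6 × 0.06610 = 1.097 V.
I(R_a) = V_A / R_a = 1.097/1.90 = 0.5775 A.

I ≈ 0.577 A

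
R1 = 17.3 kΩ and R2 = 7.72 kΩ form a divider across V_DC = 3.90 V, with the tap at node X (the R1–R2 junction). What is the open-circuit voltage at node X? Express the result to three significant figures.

V_th ≈ 1.20 V

Open-circuit (no load on X): V_th = V_DC · R2/(R1 + R2) = 3.90 × 7.72/(17.30 + 7.72) = 1.203 V.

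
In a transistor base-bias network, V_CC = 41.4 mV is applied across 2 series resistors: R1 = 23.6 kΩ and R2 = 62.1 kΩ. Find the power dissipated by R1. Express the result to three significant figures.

The common current is I = 41.4/85.70 = 0.4831 µA.
P = I²R = 0.2334 × 23.6 = 5.507 nW.

P ≈ 5.51 nW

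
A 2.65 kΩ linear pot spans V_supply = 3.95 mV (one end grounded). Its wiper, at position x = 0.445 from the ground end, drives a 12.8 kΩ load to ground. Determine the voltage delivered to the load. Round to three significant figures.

V_out ≈ 1.67 mV

Split the track: R_lower = x·R_p = 1.179 kΩ, R_upper = (1−x)·R_p = 1.471 kΩ.
R_L loads the lower segment: effective lower R = 1.080 kΩ.
V_out = 3.95 × 1.080/(1.471 + 1.080) = 1.672 mV.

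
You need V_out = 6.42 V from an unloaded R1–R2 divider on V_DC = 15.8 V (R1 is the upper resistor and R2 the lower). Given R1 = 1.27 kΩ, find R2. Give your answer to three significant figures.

R2 ≈ 0.869 kΩ

Required fraction k = V_out/V_DC = 0.4063.
So R2 = R1 · V_out/(V_DC − V_out) = 1.27 × 6.42/(15.8 − 6.42) = 1.27 × 0.6844 = 0.8692 kΩ.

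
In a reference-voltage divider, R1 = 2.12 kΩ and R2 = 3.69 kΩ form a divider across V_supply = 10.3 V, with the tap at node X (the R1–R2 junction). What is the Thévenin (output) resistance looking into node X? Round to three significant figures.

Zeroing V_supply shorts the top of R1 to ground, so R_th = R1 ‖ R2 = 1.346 kΩ.

R_th ≈ 1.35 kΩ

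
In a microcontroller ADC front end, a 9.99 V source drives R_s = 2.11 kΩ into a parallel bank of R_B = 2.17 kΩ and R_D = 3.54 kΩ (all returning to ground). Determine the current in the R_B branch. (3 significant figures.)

Equivalent of the parallel group: R_p = 1.345 kΩ.
V_A = 9.99 × 1.345/3.455 = 3.890 V.
Branch current I = V_A/R_B = 3.890/2.17 = 1.792 mA.

I ≈ 1.79 mA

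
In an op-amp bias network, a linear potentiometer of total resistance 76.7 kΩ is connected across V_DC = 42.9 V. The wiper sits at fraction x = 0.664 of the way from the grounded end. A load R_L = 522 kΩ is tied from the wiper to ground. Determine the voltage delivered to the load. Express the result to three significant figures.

Lower segment x·R_p = 50.93 kΩ; upper segment (1−x)·R_p = 25.77 kΩ.
(x·R_p) ‖ R_L = 46.40 kΩ.
V_out = 42.9 × 46.40/(25.77 + 46.40) = 27.58 V.
(Unloaded: V_out = x·V_DC = 28.5 V.)

V_out ≈ 27.6 V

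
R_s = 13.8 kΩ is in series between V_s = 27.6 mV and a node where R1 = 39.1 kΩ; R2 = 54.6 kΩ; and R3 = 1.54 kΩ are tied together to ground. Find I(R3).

I ≈ 1.70 µA

Combine the parallel branches: R_p = (1/39.1 + 1/54.6 + 1/1.54)⁻¹ = 1.442 kΩ.
V_A by voltage divider: V_A = 27.6 × 1.442/(13.8 + 1.442) = 2.612 mV.
I(R3) = V_A / R3 = 2.612/1.54 = 1.696 µA.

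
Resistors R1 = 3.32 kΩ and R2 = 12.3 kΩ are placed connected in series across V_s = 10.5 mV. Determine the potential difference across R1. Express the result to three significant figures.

V ≈ 2.23 mV

Total series resistance ΣR = 3.32 + 12.3 = 15.62 kΩ.
Voltage divider: V = V_s · (3.320 / 15.62) = 10.5 × 0.2125 = 2.232 mV.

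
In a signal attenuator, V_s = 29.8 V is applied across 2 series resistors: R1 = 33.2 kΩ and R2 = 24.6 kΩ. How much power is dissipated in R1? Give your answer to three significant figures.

Series current I = V_s/ΣR = 29.8/57.80 = 0.5156 mA.
P = I²R = 0.2658 × 33.2 = 8.825 mW.

P ≈ 8.83 mW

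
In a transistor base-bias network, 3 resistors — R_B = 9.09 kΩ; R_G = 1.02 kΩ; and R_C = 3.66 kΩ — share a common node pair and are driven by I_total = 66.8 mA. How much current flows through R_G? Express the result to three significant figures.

I ≈ 48.0 mA

Conductances: ΣG = 1/9.09 + 1/1.02 + 1/3.66 = 1.364 (1/kΩ).
R_G takes the fraction G_k/ΣG = 0.9804/1.364 = 0.7190, so I = 66.8 × 0.7190 = 48.03 mA.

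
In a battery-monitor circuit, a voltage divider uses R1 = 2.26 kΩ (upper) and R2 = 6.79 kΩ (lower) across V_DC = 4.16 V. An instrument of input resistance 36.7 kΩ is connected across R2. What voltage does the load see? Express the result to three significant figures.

V_out ≈ 2.98 V

First combine the lower leg with the load: R2 ‖ R_L = 5.730 kΩ.
Now apply the divider: V_out = 4.16 × 0.7171 = 2.983 V.
(Unloaded it would be 3.12 V; the load pulls it down.)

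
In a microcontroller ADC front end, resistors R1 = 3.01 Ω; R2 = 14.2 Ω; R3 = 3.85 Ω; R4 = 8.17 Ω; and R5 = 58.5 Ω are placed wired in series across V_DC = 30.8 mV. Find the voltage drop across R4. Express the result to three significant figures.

ΣR = 3.01 + 14.2 + 3.85 + 8.17 + 58.5 = 87.73 Ω.
V = V_DC · R/ΣR = 30.8 × 0.09313 = 2.868 mV.

V ≈ 2.87 mV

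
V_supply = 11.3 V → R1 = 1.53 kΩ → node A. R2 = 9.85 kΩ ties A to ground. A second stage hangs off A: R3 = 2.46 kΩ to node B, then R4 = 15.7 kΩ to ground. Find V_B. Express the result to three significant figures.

Looking into the second stage from A: R3 + R4 = 18.16 kΩ appears in parallel with R2.
Effective lower resistance at A: R2 ‖ 18.16 = 6.386 kΩ.
First divider: V_A = V_supply · 6.386/(1.53 + 6.386) = 9.116 V.
V_B = V_A × 0.8645 = 7.881 V.

V_B ≈ 7.88 V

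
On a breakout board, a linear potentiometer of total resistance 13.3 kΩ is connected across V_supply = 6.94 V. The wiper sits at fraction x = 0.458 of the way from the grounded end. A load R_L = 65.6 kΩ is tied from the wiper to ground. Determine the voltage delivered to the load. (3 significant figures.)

V_out ≈ 3.03 V

Lower segment x·R_p = 6.091 kΩ; upper segment (1−x)·R_p = 7.209 kΩ.
(x·R_p) ‖ R_L = 5.574 kΩ.
Then V_out = V_supply · 5.574/(7.209 + 5.574) = 3.026 V.
(Unloaded: V_out = x·V_supply = 3.18 V.)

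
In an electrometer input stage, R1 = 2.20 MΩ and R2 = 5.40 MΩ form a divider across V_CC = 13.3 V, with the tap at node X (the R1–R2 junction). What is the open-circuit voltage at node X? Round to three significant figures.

V_th ≈ 9.45 V

With X open, the divider is unloaded: V_th = 13.3 × 5.40/7.600 = 9.450 V.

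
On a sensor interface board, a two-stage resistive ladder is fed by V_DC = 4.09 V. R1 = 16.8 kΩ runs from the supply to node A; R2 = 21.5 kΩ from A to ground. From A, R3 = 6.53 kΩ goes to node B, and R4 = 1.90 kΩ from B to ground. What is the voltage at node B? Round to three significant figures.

Node A sees R2 in parallel with the series input of stage 2, R3 + R4 = 8.430 kΩ.
Effective lower resistance at A: R2 ‖ 8.430 = 6.056 kΩ.
So V_A = 4.09 × 0.2650 = 1.084 V.
V_B = V_A × 0.2254 = 0.2442 V.

V_B ≈ 0.244 V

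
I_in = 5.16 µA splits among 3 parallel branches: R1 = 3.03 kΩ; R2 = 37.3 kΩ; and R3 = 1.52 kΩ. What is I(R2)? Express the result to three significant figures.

Conductances: ΣG = 1/3.03 + 1/37.3 + 1/1.52 = 1.015 (1/kΩ).
R2 takes the fraction G_k/ΣG = 0.02681/1.015 = 0.02642, so I = 5.16 × 0.02642 = 0.1363 µA.

I ≈ 0.136 µA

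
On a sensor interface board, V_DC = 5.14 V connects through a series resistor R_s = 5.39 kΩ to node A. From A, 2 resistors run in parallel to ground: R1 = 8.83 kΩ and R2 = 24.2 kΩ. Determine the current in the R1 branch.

Parallel bank: R_p = 1/(1/8.83 + 1/24.2) = 6.469 kΩ.
V_A = 5.14 × 6.469/11.86 = 2.804 V.
Branch current I = V_A/R1 = 2.804/8.83 = 0.3175 mA.

I ≈ 0.318 mA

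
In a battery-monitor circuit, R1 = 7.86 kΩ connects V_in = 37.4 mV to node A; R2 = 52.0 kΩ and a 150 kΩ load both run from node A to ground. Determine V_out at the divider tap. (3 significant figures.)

R2 ‖ R_L = (52.0 × 150)/(52.0 + 150) = 38.61 kΩ.
Now apply the divider: V_out = 37.4 × 0.8309 = 31.07 mV.

V_out ≈ 31.1 mV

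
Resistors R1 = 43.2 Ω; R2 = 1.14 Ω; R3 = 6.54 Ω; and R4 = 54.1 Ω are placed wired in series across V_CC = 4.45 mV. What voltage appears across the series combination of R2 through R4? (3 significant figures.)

Total series resistance ΣR = 43.2 + 1.14 + 6.54 + 54.1 = 105.0 Ω.
R_{R2..R4} = 1.14 + 6.54 + 54.1 = 61.78 Ω.
V = V_CC · R/ΣR = 4.45 × 0.5885 = 2.619 mV.

V ≈ 2.62 mV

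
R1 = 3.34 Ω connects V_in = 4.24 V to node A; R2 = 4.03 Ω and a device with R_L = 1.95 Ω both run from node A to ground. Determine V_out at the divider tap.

First combine the lower leg with the load: R2 ‖ R_L = 1.314 Ω.
Now apply the divider: V_out = 4.24 × 0.2824 = 1.197 V.
(Unloaded it would be 2.32 V; the load pulls it down.)

V_out ≈ 1.20 V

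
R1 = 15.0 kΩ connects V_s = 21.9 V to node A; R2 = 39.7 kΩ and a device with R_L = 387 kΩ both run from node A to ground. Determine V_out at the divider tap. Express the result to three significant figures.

V_out ≈ 15.5 V

R2 ‖ R_L = (39.7 × 387)/(39.7 + 387) = 36.01 kΩ.
Voltage divider with the loaded lower leg: V_out = 21.9 × 36.01/(15.0 + 36.01) = 21.9 × 0.7059 = 15.46 V.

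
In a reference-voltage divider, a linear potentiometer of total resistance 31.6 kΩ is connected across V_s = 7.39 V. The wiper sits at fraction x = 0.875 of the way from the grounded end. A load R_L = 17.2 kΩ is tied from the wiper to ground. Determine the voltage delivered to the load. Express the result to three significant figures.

V_out ≈ 5.38 V

The pot divides into 3.950 kΩ above the wiper and 27.65 kΩ below.
Lower segment in parallel with the load: 27.65 ‖ 17.2 = 10.60 kΩ.
V_out = 7.39 × 10.60/(3.950 + 10.60) = 5.384 V.
(Unloaded: V_out = x·V_s = 6.47 V.)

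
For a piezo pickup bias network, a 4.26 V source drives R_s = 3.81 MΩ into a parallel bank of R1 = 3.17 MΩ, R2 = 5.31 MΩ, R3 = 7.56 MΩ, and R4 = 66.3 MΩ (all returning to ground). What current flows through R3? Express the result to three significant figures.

Parallel bank: R_p = 1/(1/3.17 + 1/5.31 + 1/7.56 + 1/66.3) = 1.536 MΩ.
V_A = 4.26 × 1.536/5.346 = 1.224 V.
I(R3) = V_A / R3 = 1.224/7.56 = 0.1619 µA.
(Check via current divider: I_total = 0.7969 µA; share G_k/ΣG = 0.2031 → same result.)

I ≈ 0.162 µA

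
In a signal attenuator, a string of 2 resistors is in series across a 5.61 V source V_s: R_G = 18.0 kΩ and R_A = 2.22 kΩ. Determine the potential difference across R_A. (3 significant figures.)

V ≈ 0.616 V

ΣR = 18.0 + 2.22 = 20.22 kΩ.
By the voltage-divider rule, V = 5.61 × 2.220/20.22 = 0.6159 V.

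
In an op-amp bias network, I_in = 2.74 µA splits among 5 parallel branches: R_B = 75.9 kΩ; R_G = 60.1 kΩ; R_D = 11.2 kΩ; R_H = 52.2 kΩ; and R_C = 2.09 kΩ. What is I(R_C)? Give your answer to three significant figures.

I ≈ 2.13 µA

Conductances: ΣG = 1/75.9 + 1/60.1 + 1/11.2 + 1/52.2 + 1/2.09 = 0.6167 (1/kΩ).
By the current-divider rule, I = I_in · G_k/ΣG = 2.74 × 0.7758 = 2.126 µA.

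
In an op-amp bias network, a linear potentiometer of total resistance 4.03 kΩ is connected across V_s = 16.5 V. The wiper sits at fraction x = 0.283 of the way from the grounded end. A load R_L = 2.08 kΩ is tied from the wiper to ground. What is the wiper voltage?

Split the track: R_lower = x·R_p = 1.140 kΩ, R_upper = (1−x)·R_p = 2.890 kΩ.
R_L loads the lower segment: effective lower R = 0.7366 kΩ.
V_out = 16.5 × 0.7366/(2.890 + 0.7366) = 3.352 V.

V_out ≈ 3.35 V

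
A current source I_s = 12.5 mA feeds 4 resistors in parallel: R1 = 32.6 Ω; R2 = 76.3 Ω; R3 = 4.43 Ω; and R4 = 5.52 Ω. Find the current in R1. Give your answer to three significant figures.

Total conductance ΣG = 1/32.6 + 1/76.3 + 1/4.43 + 1/5.52 = 0.4507 (units of 1/Ω).
Current divider: I(R1) = I_s · G_k/ΣG = 12.5 × (0.03067/0.4507) = 12.5 × 0.06806 = 0.8508 mA.

I ≈ 0.851 mA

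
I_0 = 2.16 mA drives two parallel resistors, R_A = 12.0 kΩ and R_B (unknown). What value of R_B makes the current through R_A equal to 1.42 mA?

R_B ≈ 23.0 kΩ

Two-branch current divider: I_A = I_0 · R_B/(R_A + R_B).
1.42/2.16 = R_B/(R_A + R_B) → R_B = R_A · (0.6574)/(1 − 0.6574) = 12.0 × 1.919 = 23.03 kΩ.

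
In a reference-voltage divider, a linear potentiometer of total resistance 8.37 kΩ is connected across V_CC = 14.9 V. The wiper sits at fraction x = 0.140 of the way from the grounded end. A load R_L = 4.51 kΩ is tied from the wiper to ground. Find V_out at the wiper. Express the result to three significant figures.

V_out ≈ 1.71 V

Lower segment x·R_p = 1.172 kΩ; upper segment (1−x)·R_p = 7.198 kΩ.
R_L loads the lower segment: effective lower R = 0.9301 kΩ.
Then V_out = V_CC · 0.9301/(7.198 + 0.9301) = 1.705 V.
(Unloaded: V_out = x·V_CC = 2.09 V.)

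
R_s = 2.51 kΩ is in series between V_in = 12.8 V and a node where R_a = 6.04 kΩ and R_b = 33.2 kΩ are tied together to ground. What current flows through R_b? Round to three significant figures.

I ≈ 0.259 mA

Combine the parallel branches: R_p = (1/6.04 + 1/33.2)⁻¹ = 5.110 kΩ.
Node voltage V_A = V_in · R_p/(R_s + R_p) = 12.8 × 0.6706 = 8.584 V.
Branch current I = V_A/R_b = 8.584/33.2 = 0.2586 mA.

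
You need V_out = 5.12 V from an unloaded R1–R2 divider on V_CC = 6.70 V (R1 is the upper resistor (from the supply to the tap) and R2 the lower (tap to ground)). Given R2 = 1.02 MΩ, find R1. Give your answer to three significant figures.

Required fraction k = V_out/V_CC = 0.7642.
So R1 = R2 · (V_CC/V_out − 1) = 1.02 × (6.70/5.12 − 1) = 1.02 × 0.3086 = 0.3148 MΩ.

R1 ≈ 0.315 MΩ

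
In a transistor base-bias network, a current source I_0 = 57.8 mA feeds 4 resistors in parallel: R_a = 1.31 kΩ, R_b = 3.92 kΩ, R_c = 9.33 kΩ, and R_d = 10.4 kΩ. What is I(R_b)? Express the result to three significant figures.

I ≈ 12.1 mA

Total conductance ΣG = 1/1.31 + 1/3.92 + 1/9.33 + 1/10.4 = 1.222 (units of 1/kΩ).
R_b takes the fraction G_k/ΣG = 0.2551/1.222 = 0.2088, so I = 57.8 × 0.2088 = 12.07 mA.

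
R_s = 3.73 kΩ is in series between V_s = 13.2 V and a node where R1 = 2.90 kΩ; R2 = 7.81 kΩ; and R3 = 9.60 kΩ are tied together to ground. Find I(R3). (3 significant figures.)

Parallel bank: R_p = 1/(1/2.90 + 1/7.81 + 1/9.60) = 1.733 kΩ.
Node voltage V_A = V_s · R_p/(R_s + R_p) = 13.2 × 0.3172 = 4.187 V.
I(R3) = V_A / R3 = 4.187/9.60 = 0.4362 mA.

I ≈ 0.436 mA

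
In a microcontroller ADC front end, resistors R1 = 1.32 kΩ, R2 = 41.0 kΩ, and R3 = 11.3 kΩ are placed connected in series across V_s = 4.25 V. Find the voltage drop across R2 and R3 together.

V ≈ 4.15 V

Series total: ΣR = 1.32 + 41.0 + 11.3 = 53.62 kΩ.
R_{R2..R3} = 41.0 + 11.3 = 52.30 kΩ.
V = V_s · R/ΣR = 4.25 × 0.9754 = 4.145 V.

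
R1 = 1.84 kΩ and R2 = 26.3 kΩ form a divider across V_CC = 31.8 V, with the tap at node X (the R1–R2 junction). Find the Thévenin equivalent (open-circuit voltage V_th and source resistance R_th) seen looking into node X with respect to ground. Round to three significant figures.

V_th ≈ 29.7 V, R_th ≈ 1.72 kΩ

With X open, the divider is unloaded: V_th = 31.8 × 26.3/28.14 = 29.72 V.
With V_CC suppressed (replaced by a short), R_th = R1 ‖ R2 = (1.840 × 26.3)/(1.840 + 26.3) = 1.720 kΩ.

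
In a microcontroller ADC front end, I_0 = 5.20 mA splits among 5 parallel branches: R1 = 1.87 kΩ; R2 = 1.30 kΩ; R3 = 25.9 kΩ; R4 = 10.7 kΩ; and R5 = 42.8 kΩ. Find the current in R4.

Conductances: ΣG = 1/1.87 + 1/1.30 + 1/25.9 + 1/10.7 + 1/42.8 = 1.459 (1/kΩ).
R4 takes the fraction G_k/ΣG = 0.09346/1.459 = 0.06404, so I = 5.20 × 0.06404 = 0.3330 mA.

I ≈ 0.333 mA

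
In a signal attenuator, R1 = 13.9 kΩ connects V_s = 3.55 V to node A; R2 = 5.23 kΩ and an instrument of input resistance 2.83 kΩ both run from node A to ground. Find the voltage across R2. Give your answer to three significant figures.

V_out ≈ 0.414 V

R2 ‖ R_L = (5.23 × 2.83)/(5.23 + 2.83) = 1.836 kΩ.
Voltage divider with the loaded lower leg: V_out = 3.55 × 1.836/(13.9 + 1.836) = 3.55 × 0.1167 = 0.4143 V.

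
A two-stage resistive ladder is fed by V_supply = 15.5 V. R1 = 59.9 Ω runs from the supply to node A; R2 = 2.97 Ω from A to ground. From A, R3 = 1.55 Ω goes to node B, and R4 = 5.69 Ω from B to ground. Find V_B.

V_B ≈ 0.414 V

The second stage (R3 + R4 = 7.240 Ω) loads node A in parallel with R2.
R2 ‖ (R3+R4) = 2.106 Ω.
V_A = 15.5 × 2.106/(59.9 + 2.106) = 0.5265 V.
Stage 2 is unloaded, so V_B = V_A · R4/(R3+R4) = 0.5265 × 5.69/7.240 = 0.4138 V.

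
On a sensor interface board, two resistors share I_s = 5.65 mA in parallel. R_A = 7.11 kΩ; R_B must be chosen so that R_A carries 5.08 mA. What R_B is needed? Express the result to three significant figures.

In a two-way split, I_A/I_s = R_B/(R_A + R_B).
5.08/5.65 = R_B/(R_A + R_B) → R_B = R_A · (0.8991)/(1 − 0.8991) = 7.11 × 8.912 = 63.37 kΩ.

R_B ≈ 63.4 kΩ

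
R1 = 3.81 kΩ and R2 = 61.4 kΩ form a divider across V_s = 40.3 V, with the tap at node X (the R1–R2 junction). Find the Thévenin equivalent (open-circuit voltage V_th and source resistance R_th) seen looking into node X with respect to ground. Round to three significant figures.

V_th is the unloaded tap voltage: V_s · R2/(R1+R2) = 40.3 × 0.9416 = 37.95 V.
Looking into X with the source shorted: R_th = R1·R2/(R1+R2) = 3.810 × 61.4/65.21 = 3.587 kΩ.

V_th ≈ 37.9 V, R_th ≈ 3.59 kΩ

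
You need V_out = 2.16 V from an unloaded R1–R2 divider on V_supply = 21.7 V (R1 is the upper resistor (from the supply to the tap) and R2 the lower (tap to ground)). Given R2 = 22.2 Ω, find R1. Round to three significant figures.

The divider ratio is R2/(R1+R2) = 2.16/21.7 = 0.09954.
R1 = R2·(1/k − 1) = 22.2 × 9.046 = 200.8 Ω.

R1 ≈ 201 Ω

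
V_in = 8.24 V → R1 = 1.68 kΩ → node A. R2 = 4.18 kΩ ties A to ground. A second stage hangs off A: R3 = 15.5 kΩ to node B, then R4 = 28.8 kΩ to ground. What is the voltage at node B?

Node A sees R2 in parallel with the series input of stage 2, R3 + R4 = 44.30 kΩ.
Effective lower resistance at A: R2 ‖ 44.30 = 3.820 kΩ.
First divider: V_A = V_in · 3.820/(1.68 + 3.820) = 5.723 V.
Stage 2 is unloaded, so V_B = V_A · R4/(R3+R4) = 5.723 × 28.8/44.30 = 3.721 V.

V_B ≈ 3.72 V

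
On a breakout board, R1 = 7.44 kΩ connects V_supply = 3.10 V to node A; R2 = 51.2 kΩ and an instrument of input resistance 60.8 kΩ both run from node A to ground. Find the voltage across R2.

R2 ‖ R_L = (51.2 × 60.8)/(51.2 + 60.8) = 27.79 kΩ.
Then V_out = V_supply · R2'/(R1 + R2') = 3.10 × 27.79/35.23 = 2.445 V.

V_out ≈ 2.45 V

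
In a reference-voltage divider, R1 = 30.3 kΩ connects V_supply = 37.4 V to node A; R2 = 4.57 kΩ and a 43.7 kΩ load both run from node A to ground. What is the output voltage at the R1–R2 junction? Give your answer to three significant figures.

R2 ‖ R_L = (4.57 × 43.7)/(4.57 + 43.7) = 4.137 kΩ.
Now apply the divider: V_out = 37.4 × 0.1201 = 4.493 V.
(Unloaded it would be 4.90 V; the load pulls it down.)

V_out ≈ 4.49 V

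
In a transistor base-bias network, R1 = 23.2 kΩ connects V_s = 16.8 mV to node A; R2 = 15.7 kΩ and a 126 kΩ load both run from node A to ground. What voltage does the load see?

V_out ≈ 6.31 mV

The load sits in parallel with R2, giving an effective lower resistance R2' = R2·R_L/(R2+R_L) = 13.96 kΩ.
Now apply the divider: V_out = 16.8 × 0.3757 = 6.311 mV.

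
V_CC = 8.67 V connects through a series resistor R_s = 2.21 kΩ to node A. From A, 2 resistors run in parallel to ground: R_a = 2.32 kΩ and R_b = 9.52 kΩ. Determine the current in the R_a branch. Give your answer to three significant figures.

I ≈ 1.71 mA

Combine the parallel branches: R_p = (1/2.32 + 1/9.52)⁻¹ = 1.865 kΩ.
V_A = 8.67 × 1.865/4.075 = 3.968 V.
I(R_a) = V_A / R_a = 3.968/2.32 = 1.711 mA.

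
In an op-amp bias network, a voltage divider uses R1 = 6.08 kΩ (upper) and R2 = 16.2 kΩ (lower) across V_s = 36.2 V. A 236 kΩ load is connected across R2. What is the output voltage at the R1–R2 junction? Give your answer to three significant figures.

The load sits in parallel with R2, giving an effective lower resistance R2' = R2·R_L/(R2+R_L) = 15.16 kΩ.
Voltage divider with the loaded lower leg: V_out = 36.2 × 15.16/(6.08 + 15.16) = 36.2 × 0.7137 = 25.84 V.
(Unloaded it would be 26.3 V; the load pulls it down.)

V_out ≈ 25.8 V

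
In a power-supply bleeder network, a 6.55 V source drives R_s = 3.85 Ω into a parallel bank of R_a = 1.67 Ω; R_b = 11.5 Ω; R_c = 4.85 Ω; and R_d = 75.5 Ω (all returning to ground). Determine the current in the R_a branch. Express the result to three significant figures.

Combine the parallel branches: R_p = (1/1.67 + 1/11.5 + 1/4.85 + 1/75.5)⁻¹ = 1.105 Ω.
V_A = 6.55 × 1.105/4.955 = 1.460 V.
Branch current I = V_A/R_a = 1.460/1.67 = 0.8745 A.

I ≈ 0.875 A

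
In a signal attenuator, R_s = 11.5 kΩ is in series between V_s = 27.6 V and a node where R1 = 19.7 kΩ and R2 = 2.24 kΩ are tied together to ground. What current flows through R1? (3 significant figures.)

I ≈ 0.209 mA

Parallel bank: R_p = 1/(1/19.7 + 1/2.24) = 2.011 kΩ.
V_A by voltage divider: V_A = 27.6 × 2.011/(11.5 + 2.011) = 4.109 V.
Branch current I = V_A/R1 = 4.109/19.7 = 0.2086 mA.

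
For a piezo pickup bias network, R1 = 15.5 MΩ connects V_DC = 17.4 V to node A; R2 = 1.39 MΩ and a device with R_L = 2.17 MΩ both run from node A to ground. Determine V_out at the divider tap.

V_out ≈ 0.902 V

First combine the lower leg with the load: R2 ‖ R_L = 0.8473 MΩ.
Voltage divider with the loaded lower leg: V_out = 17.4 × 0.8473/(15.5 + 0.8473) = 17.4 × 0.05183 = 0.9018 V.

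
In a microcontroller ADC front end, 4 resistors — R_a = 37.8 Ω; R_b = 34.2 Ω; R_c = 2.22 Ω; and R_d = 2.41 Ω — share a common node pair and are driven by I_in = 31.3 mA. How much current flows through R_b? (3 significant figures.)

Conductances: ΣG = 1/37.8 + 1/34.2 + 1/2.22 + 1/2.41 = 0.9211 (1/Ω).
R_b takes the fraction G_k/ΣG = 0.02924/0.9211 = 0.03174, so I = 31.3 × 0.03174 = 0.9936 mA.

I ≈ 0.994 mA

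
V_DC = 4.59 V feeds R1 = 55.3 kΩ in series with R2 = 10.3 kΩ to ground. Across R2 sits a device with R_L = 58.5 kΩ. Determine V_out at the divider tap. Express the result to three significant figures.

V_out ≈ 0.628 V

The load sits in parallel with R2, giving an effective lower resistance R2' = R2·R_L/(R2+R_L) = 8.758 kΩ.
Now apply the divider: V_out = 4.59 × 0.1367 = 0.6275 V.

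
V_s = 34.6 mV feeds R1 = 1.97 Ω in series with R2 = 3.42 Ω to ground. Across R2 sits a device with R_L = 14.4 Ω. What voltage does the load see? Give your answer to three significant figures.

R2 ‖ R_L = (3.42 × 14.4)/(3.42 + 14.4) = 2.764 Ω.
Then V_out = V_s · R2'/(R1 + R2') = 34.6 × 2.764/4.734 = 20.20 mV.

V_out ≈ 20.2 mV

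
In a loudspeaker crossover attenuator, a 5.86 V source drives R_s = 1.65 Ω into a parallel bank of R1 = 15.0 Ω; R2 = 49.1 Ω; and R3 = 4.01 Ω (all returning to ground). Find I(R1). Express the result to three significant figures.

I ≈ 0.251 A

Equivalent of the parallel group: R_p = 2.973 Ω.
V_A = 5.86 × 2.973/4.623 = 3.768 V.
I(R1) = V_A / R1 = 3.768/15.0 = 0.2512 A.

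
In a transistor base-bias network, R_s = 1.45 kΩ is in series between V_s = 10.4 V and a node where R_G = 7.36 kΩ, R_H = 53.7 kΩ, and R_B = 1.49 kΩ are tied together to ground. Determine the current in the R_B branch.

Combine the parallel branches: R_p = (1/7.36 + 1/53.7 + 1/1.49)⁻¹ = 1.211 kΩ.
V_A by voltage divider: V_A = 10.4 × 1.211/(1.45 + 1.211) = 4.733 V.
I(R_B) = V_A / R_B = 4.733/1.49 = 3.177 mA.

I ≈ 3.18 mA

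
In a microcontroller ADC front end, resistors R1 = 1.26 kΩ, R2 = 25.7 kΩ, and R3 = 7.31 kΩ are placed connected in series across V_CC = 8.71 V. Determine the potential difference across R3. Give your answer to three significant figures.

V ≈ 1.86 V

Total series resistance ΣR = 1.26 + 25.7 + 7.31 = 34.27 kΩ.
V = V_CC · R/ΣR = 8.71 × 0.2133 = 1.858 V.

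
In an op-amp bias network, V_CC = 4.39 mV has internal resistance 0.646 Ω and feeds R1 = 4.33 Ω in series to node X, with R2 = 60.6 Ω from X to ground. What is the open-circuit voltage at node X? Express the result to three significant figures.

R1' = 0.646 + 4.33 = 4.976 Ω (source resistance + R1).
Open-circuit (no load on X): V_th = V_CC · R2/(R1' + R2) = 4.39 × 60.6/(4.976 + 60.6) = 4.057 mV.

V_th ≈ 4.06 mV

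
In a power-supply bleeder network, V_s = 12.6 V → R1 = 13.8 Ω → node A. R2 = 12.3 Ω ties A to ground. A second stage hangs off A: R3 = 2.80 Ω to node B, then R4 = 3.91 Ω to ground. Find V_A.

V_A ≈ 3.02 V

Node A sees R2 in parallel with the series input of stage 2, R3 + R4 = 6.710 Ω.
Effective lower resistance at A: R2 ‖ 6.710 = 4.342 Ω.
V_A = 12.6 × 4.342/(13.8 + 4.342) = 3.015 V.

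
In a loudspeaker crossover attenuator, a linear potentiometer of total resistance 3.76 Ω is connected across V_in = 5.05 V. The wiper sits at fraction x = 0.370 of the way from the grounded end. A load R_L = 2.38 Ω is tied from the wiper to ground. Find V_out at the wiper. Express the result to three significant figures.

V_out ≈ 1.37 V

The pot divides into 2.369 Ω above the wiper and 1.391 Ω below.
Lower segment in parallel with the load: 1.391 ‖ 2.38 = 0.8780 Ω.
Loaded-divider output: V_out = 5.05 × 0.2704 = 1.366 V.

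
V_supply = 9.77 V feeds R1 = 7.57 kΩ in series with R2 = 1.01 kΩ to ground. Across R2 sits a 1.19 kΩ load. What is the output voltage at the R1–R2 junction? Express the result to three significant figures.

V_out ≈ 0.658 V

The load sits in parallel with R2, giving an effective lower resistance R2' = R2·R_L/(R2+R_L) = 0.5463 kΩ.
Voltage divider with the loaded lower leg: V_out = 9.77 × 0.5463/(7.57 + 0.5463) = 9.77 × 0.06731 = 0.6576 V.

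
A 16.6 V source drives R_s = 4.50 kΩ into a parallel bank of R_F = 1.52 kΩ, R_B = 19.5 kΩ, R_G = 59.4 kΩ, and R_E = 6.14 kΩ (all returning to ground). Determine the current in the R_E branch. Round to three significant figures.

I ≈ 0.541 mA

Parallel bank: R_p = 1/(1/1.52 + 1/19.5 + 1/59.4 + 1/6.14) = 1.125 kΩ.
V_A = 16.6 × 1.125/5.625 = 3.320 V.
I(R_E) = V_A / R_E = 3.320/6.14 = 0.5407 mA.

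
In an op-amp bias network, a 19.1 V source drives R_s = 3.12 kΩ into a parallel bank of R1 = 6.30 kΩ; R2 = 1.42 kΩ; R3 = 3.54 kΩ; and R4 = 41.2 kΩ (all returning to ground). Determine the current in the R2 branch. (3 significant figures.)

Equivalent of the parallel group: R_p = 0.8549 kΩ.
V_A = 19.1 × 0.8549/3.975 = 4.108 V.
I(R2) = V_A / R2 = 4.108/1.42 = 2.893 mA.

I ≈ 2.89 mA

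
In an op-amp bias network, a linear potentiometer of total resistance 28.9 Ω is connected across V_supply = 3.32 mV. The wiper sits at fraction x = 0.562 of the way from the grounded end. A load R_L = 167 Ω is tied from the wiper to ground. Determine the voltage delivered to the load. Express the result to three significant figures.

The pot divides into 12.66 Ω above the wiper and 16.24 Ω below.
(x·R_p) ‖ R_L = 14.80 Ω.
V_out = 3.32 × 14.80/(12.66 + 14.80) = 1.790 mV.

V_out ≈ 1.79 mV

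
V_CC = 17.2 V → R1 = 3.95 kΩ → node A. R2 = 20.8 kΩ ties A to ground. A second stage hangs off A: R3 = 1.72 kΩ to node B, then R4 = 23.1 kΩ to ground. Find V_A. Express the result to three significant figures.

Node A sees R2 in parallel with the series input of stage 2, R3 + R4 = 24.82 kΩ.
R2 ‖ (R3+R4) = 11.32 kΩ.
V_A = 17.2 × 11.32/(3.95 + 11.32) = 12.75 V.

V_A ≈ 12.7 V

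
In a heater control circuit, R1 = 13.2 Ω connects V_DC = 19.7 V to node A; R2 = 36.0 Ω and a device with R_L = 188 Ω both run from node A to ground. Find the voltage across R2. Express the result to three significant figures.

First combine the lower leg with the load: R2 ‖ R_L = 30.21 Ω.
Voltage divider with the loaded lower leg: V_out = 19.7 × 30.21/(13.2 + 30.21) = 19.7 × 0.6960 = 13.71 V.
(Unloaded it would be 14.4 V; the load pulls it down.)

V_out ≈ 13.7 V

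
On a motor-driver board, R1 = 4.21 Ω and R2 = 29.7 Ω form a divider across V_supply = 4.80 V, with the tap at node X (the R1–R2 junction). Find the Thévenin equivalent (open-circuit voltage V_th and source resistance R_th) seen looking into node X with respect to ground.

With X open, the divider is unloaded: V_th = 4.80 × 29.7/33.91 = 4.204 V.
Zeroing V_supply shorts the top of R1 to ground, so R_th = R1 ‖ R2 = 3.687 Ω.

V_th ≈ 4.20 V, R_th ≈ 3.69 Ω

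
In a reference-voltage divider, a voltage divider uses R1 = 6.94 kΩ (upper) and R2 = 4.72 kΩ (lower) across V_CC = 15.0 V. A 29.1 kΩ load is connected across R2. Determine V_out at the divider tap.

V_out ≈ 5.54 V

R2 ‖ R_L = (4.72 × 29.1)/(4.72 + 29.1) = 4.061 kΩ.
Voltage divider with the loaded lower leg: V_out = 15.0 × 4.061/(6.94 + 4.061) = 15.0 × 0.3692 = 5.537 V.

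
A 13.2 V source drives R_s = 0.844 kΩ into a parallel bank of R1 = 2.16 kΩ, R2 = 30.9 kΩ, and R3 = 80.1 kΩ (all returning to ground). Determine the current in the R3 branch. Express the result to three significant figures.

I ≈ 0.115 mA

Combine the parallel branches: R_p = (1/2.16 + 1/30.9 + 1/80.1)⁻¹ = 1.969 kΩ.
Node voltage V_A = V_in · R_p/(R_s + R_p) = 13.2 × 0.7000 = 9.240 V.
Branch current I = V_A/R3 = 9.240/80.1 = 0.1154 mA.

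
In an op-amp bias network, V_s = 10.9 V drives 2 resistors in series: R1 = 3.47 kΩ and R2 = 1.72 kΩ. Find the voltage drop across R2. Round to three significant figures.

V ≈ 3.61 V

ΣR = 3.47 + 1.72 = 5.190 kΩ.
Voltage divider: V = V_s · (1.720 / 5.190) = 10.9 × 0.3314 = 3.612 V.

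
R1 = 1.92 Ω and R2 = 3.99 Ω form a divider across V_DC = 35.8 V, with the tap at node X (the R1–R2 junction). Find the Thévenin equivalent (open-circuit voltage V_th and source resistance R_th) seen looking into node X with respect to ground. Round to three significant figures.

V_th ≈ 24.2 V, R_th ≈ 1.30 Ω

With X open, the divider is unloaded: V_th = 35.8 × 3.99/5.910 = 24.17 V.
Looking into X with the source shorted: R_th = R1·R2/(R1+R2) = 1.920 × 3.99/5.910 = 1.296 Ω.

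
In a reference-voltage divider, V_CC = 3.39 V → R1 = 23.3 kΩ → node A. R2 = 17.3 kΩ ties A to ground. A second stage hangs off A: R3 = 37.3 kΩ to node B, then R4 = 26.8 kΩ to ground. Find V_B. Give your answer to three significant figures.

Node A sees R2 in parallel with the series input of stage 2, R3 + R4 = 64.10 kΩ.
R2 ‖ (R3+R4) = 13.62 kΩ.
So V_A = 3.39 × 0.3690 = 1.251 V.
Then the unloaded second divider: V_B = V_A × R4/(R3+R4) = 1.251 × 0.4181 = 0.5229 V.

V_B ≈ 0.523 V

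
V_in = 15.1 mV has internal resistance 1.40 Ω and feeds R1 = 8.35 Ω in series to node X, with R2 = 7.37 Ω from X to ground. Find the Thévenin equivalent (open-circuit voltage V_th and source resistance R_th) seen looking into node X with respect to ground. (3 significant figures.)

R1' = 1.40 + 8.35 = 9.750 Ω (source resistance + R1).
With X open, the divider is unloaded: V_th = 15.1 × 7.37/17.12 = 6.500 mV.
With V_in suppressed (replaced by a short), R_th = R1' ‖ R2 = (9.750 × 7.37)/(9.750 + 7.37) = 4.197 Ω.

V_th ≈ 6.50 mV, R_th ≈ 4.20 Ω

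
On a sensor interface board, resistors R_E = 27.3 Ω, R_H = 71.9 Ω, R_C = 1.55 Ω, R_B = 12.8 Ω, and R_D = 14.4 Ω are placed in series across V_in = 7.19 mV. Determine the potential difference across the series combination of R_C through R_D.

V ≈ 1.62 mV

Total series resistance ΣR = 27.3 + 71.9 + 1.55 + 12.8 + 14.4 = 128.0 Ω.
R_{R_C..R_D} = 1.55 + 12.8 + 14.4 = 28.75 Ω.
V = V_in · R/ΣR = 7.19 × 0.2247 = 1.616 mV.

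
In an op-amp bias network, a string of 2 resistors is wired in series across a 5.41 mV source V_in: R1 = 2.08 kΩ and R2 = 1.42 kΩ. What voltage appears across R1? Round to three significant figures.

Total series resistance ΣR = 2.08 + 1.42 = 3.500 kΩ.
V = V_in · R/ΣR = 5.41 × 0.5943 = 3.215 mV.

V ≈ 3.22 mV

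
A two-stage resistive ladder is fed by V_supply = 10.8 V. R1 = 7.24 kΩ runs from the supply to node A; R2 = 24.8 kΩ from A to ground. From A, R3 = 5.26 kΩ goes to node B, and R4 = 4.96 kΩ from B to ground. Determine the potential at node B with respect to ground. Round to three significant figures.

V_B ≈ 2.62 V

Looking into the second stage from A: R3 + R4 = 10.22 kΩ appears in parallel with R2.
Effective lower resistance at A: R2 ‖ 10.22 = 7.237 kΩ.
So V_A = 10.8 × 0.4999 = 5.399 V.
Then the unloaded second divider: V_B = V_A × R4/(R3+R4) = 5.399 × 0.4853 = 2.620 V.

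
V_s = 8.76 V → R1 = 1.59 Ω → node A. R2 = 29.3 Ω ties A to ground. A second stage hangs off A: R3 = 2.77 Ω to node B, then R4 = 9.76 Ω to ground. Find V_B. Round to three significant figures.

V_B ≈ 5.78 V

Node A sees R2 in parallel with the series input of stage 2, R3 + R4 = 12.53 Ω.
R2 ‖ (R3+R4) = 8.777 Ω.
V_A = 8.76 × 8.777/(1.59 + 8.777) = 7.416 V.
Stage 2 is unloaded, so V_B = V_A · R4/(R3+R4) = 7.416 × 9.76/12.53 = 5.777 V.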